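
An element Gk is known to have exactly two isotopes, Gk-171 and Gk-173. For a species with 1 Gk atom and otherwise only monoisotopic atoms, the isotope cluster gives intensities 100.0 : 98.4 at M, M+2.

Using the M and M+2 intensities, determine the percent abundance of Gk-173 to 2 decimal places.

49.60%

If p is the fraction of Gk that is Gk-171, then I(M+2)/I(M) = [C(1,1)·p^0·(1−p)] / p^1 = 1·(1−p)/p = 98.4/100.0 = 0.9840
(1−p)/p = 0.9840/1 = 0.9840  ⇒  p = 1/(1 + 0.9840) = 0.5040
Gk-171: 50.40%, Gk-173: 49.60%.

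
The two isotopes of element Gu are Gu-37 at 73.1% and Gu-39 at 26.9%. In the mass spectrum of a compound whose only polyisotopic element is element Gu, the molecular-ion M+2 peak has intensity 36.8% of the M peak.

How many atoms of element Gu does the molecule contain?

1

With n Gu atoms, P(M+2)/P(M) = C(n,1)·p^(n−1)q / p^n = n·q/p = n · 0.269/0.731.
n = 0.368 × 0.731/0.269 = 1.00 ≈ 1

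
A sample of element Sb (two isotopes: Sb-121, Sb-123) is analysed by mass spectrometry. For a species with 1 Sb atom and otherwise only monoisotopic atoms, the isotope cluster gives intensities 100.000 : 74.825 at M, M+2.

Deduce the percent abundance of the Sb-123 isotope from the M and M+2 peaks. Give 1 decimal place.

42.8%

If p is the fraction of Sb that is Sb-121, then I(M+2)/I(M) = [C(1,1)·p^0·(1−p)] / p^1 = 1·(1−p)/p = 74.825/100.000 = 0.7483
(1−p)/p = 0.7483/1 = 0.7483  ⇒  p = 1/(1 + 0.7483) = 0.5720
Sb-121: 57.2%, Sb-123: 42.8%.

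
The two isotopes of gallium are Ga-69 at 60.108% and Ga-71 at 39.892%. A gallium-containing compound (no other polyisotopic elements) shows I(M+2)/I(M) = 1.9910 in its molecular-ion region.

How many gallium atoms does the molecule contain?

3

For n independent Ga atoms, I(M+2)/I(M) = n · (abundance Ga-71) / (abundance Ga-69) = n · 0.39892/0.60108.
n = 1.9910 × 0.60108/0.39892 = 3.00 ≈ 3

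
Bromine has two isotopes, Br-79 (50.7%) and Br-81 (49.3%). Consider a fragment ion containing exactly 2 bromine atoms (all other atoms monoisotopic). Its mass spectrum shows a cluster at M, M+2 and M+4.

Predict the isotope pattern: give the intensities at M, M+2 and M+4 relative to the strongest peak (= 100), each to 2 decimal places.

Expanding (0.507 + 0.493)^2:
P(M) = 0.507^2 = 0.257049
P(M+2) = 2 × 0.507^1 × 0.493^1 = 0.499902
P(M+4) = 0.493^2 = 0.243049
The M+2 peak is largest (0.499902); scaling to 100 gives 51.42 : 100.00 : 48.62.

51.42 : 100.00 : 48.62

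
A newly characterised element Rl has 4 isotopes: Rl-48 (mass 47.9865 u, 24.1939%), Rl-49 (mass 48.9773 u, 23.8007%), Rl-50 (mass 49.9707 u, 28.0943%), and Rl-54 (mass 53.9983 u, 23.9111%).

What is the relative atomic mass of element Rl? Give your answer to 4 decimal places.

50.2173 u

Weight each isotope mass by its fractional abundance: 0.241939 × 47.9865 + 0.238007 × 48.9773 + 0.280943 × 49.9707 + 0.239111 × 53.9983
= 11.60981 + 11.65694 + 14.03892 + 12.91159 = 50.21726 u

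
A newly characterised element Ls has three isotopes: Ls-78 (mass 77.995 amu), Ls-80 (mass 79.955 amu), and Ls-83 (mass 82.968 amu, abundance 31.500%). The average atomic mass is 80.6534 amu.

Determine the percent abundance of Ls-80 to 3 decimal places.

55.709%

The remaining 68.500% is split between Ls-78 (fraction x) and Ls-80 (fraction 0.68500 − x).
Substituting: 77.995x + 79.955(0.68500 − x) = 54.51848
(77.995 − 79.955)x = -0.250695  ⇒  x = 0.12791, y = 0.55709
Ls-78: 12.791%, Ls-80: 55.709%.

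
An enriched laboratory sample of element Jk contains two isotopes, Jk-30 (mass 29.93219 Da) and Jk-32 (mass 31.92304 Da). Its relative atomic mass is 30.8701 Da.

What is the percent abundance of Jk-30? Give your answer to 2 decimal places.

52.89%

Writing the weighted mean with unknown fraction x of Jk-30:
29.93219·x + 31.92304·(1 − x) = 30.8701
(29.93219 − 31.92304)·x = 30.8701 − 31.92304
x = -1.05294 / -1.99085 = 0.52889 → 52.89% Jk-30, 47.11% Jk-32.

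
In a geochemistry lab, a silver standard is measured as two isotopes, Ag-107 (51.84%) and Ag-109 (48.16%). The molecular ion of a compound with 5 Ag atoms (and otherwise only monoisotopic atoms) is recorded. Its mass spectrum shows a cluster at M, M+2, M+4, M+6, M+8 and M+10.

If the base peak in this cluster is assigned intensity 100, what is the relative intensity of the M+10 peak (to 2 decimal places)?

Binomial terms of (0.5184 + 0.4816)^5: M 0.0374, M+2 0.1739, M+4 0.3231, M+6 0.3002, M+8 0.1394, M+10 0.0259 → M+4 is the base peak.
P(M+4) = C(5,2) × 0.5184^3 × 0.4816^2 = 10 × 0.13931407 × 0.23193856 = 0.323123 (base)
P(M+10) = C(5,5) × 0.5184^0 × 0.4816^5 = 1 × 1.0000 × 0.02590791 = 0.025908
Relative intensity = 0.025908 / 0.323123 × 100 = 8.02

8.02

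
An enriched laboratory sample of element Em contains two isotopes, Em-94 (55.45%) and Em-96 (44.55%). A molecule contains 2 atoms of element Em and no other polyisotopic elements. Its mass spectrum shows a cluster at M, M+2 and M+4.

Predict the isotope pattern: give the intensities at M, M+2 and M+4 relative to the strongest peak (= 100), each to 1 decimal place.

62.2 : 100.0 : 40.2

Expanding (0.5545 + 0.4455)^2:
P(M) = 0.5545^2 = 0.307470
P(M+2) = 2 × 0.5545^1 × 0.4455^1 = 0.494059
P(M+4) = 0.4455^2 = 0.198470
The M+2 peak is largest (0.494059); scaling to 100 gives 62.2 : 100.0 : 40.2.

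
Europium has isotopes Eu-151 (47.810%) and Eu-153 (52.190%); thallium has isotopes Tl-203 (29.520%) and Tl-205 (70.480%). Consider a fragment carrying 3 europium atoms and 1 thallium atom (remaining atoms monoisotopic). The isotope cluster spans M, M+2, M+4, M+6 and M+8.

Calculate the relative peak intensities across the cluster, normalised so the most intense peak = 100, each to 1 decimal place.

Europium pattern (n=3): 0.10928391 : 0.3578871 : 0.39067407 : 0.14215492
Thallium pattern (n=1): 0.2952 : 0.7048
Convolve the two distributions (both contribute in 2-u steps):
  M: 0.10928391×0.2952 = 0.032261
  M+2: 0.10928391×0.7048 + 0.3578871×0.2952 = 0.182672
  M+4: 0.3578871×0.7048 + 0.39067407×0.2952 = 0.367566
  M+6: 0.39067407×0.7048 + 0.14215492×0.2952 = 0.317311
  M+8: 0.14215492×0.7048 = 0.100191
Scale to base peak (0.367566) = 100: 8.8 : 49.7 : 100.0 : 86.3 : 27.3

8.8 : 49.7 : 100.0 : 86.3 : 27.3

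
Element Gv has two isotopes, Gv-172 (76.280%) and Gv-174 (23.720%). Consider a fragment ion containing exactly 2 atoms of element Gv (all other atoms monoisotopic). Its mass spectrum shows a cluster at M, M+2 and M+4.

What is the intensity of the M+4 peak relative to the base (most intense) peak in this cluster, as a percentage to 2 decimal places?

9.67%

Term probabilities: M 0.5819, M+2 0.3619, M+4 0.0563. Base peak = M.
P(M) = C(2,0) × 0.76280^2 × 0.23720^0 = 1 × 0.58186384 × 1.0000 = 0.581864 (base)
P(M+4) = C(2,2) × 0.76280^0 × 0.23720^2 = 1 × 1.0000 × 0.05626384 = 0.056264
Relative intensity = 0.056264 / 0.581864 × 100 = 9.67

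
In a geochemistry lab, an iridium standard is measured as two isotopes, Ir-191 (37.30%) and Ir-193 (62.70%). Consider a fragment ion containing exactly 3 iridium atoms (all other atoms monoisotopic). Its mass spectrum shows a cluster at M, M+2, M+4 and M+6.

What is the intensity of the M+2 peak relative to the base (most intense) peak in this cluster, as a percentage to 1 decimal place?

(0.3730 + 0.6270)^3 gives M 0.0519, M+2 0.2617, M+4 0.4399, M+6 0.2465; the largest is M+4.
P(M+4) = C(3,2) × 0.3730^1 × 0.6270^2 = 3 × 0.3730 × 0.393129 = 0.439911 (base)
P(M+2) = C(3,1) × 0.3730^2 × 0.6270^1 = 3 × 0.139129 × 0.6270 = 0.261702
Relative intensity = 0.261702 / 0.439911 × 100 = 59.5

59.5%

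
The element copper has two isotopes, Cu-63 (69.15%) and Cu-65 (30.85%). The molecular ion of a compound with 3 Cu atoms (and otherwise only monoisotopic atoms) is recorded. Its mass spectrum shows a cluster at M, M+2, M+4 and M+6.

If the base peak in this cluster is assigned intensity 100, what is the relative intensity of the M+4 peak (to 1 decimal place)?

44.6

Binomial terms of (0.6915 + 0.3085)^3: M 0.3307, M+2 0.4425, M+4 0.1974, M+6 0.0294 → M+2 is the base peak.
P(M+2) = C(3,1) × 0.6915^2 × 0.3085^1 = 3 × 0.47817225 × 0.3085 = 0.442548 (base)
P(M+4) = C(3,2) × 0.6915^1 × 0.3085^2 = 3 × 0.6915 × 0.09517225 = 0.197435
Relative intensity = 0.197435 / 0.442548 × 100 = 44.6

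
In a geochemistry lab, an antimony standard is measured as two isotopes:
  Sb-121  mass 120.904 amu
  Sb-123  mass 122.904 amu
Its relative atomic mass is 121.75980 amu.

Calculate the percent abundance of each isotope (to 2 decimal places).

Writing the weighted mean with unknown fraction x of Sb-121:
120.904·x + 122.904·(1 − x) = 121.75980
(120.904 − 122.904)·x = 121.75980 − 122.904
x = -1.14420 / -2.000 = 0.57210 → 57.21% Sb-121, 42.79% Sb-123.

Sb-121: 57.21%, Sb-123: 42.79%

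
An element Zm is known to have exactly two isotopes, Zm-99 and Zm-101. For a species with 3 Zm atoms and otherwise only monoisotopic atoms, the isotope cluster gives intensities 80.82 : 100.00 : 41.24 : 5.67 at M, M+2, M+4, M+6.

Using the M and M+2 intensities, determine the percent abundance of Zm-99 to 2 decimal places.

If p is the fraction of Zm that is Zm-99, then I(M+2)/I(M) = [C(3,1)·p^2·(1−p)] / p^3 = 3·(1−p)/p = 100.00/80.82 = 1.2373
(1−p)/p = 1.2373/3 = 0.4124  ⇒  p = 1/(1 + 0.4124) = 0.7080
Zm-99: 70.80%, Zm-101: 29.20%.

70.80%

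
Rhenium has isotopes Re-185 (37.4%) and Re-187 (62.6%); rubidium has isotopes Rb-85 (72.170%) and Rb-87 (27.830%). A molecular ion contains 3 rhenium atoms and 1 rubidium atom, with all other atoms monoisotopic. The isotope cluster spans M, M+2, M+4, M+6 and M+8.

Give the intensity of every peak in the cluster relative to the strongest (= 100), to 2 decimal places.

9.67 : 52.29 : 100.00 : 76.69 : 17.49

Rhenium pattern (n=3): 0.05231362 : 0.26268713 : 0.43968487 : 0.24531438
Rubidium pattern (n=1): 0.7217 : 0.2783
Convolve the two distributions (both contribute in 2-u steps):
  M: 0.05231362×0.7217 = 0.037755
  M+2: 0.05231362×0.2783 + 0.26268713×0.7217 = 0.204140
  M+4: 0.26268713×0.2783 + 0.43968487×0.7217 = 0.390426
  M+6: 0.43968487×0.2783 + 0.24531438×0.7217 = 0.299408
  M+8: 0.24531438×0.2783 = 0.068271
Scale to base peak (0.390426) = 100: 9.67 : 52.29 : 100.00 : 76.69 : 17.49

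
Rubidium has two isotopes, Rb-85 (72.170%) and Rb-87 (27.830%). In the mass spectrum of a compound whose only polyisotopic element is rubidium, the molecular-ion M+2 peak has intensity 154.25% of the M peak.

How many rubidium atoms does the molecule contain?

For n independent Rb atoms, I(M+2)/I(M) = n · (abundance Rb-87) / (abundance Rb-85) = n · 0.27830/0.72170.
n = 1.5425 × 0.72170/0.27830 = 4.00 ≈ 4

4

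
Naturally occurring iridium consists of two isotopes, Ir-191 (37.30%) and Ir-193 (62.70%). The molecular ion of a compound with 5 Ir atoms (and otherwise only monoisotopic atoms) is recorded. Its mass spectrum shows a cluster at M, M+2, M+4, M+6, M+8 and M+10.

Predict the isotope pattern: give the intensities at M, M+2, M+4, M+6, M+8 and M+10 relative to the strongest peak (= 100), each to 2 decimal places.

2.11 : 17.70 : 59.49 : 100.00 : 84.05 : 28.26

The 5 Ir atoms are independent, so intensities follow the terms of (0.3730 + 0.6270)^5.
P(M) = 0.3730^5 = 0.007220
P(M+2) = 5 × 0.3730^4 × 0.6270^1 = 0.060684
P(M+4) = 10 × 0.3730^3 × 0.6270^2 = 0.204015
P(M+6) = 10 × 0.3730^2 × 0.6270^3 = 0.342942
P(M+8) = 5 × 0.3730^1 × 0.6270^4 = 0.288237
P(M+10) = 0.6270^5 = 0.096903
The M+6 peak is largest (0.342942); scaling to 100 gives 2.11 : 17.70 : 59.49 : 100.00 : 84.05 : 28.26.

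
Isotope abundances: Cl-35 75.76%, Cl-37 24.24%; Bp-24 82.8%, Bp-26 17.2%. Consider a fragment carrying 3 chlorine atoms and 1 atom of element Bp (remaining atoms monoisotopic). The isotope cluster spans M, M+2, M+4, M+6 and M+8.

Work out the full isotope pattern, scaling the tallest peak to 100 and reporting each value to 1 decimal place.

Chlorine pattern (n=3): 0.4348304 : 0.41738208 : 0.13354464 : 0.01424288
Element Bp pattern (n=1): 0.8280 : 0.1720
Convolve the two distributions (both contribute in 2-u steps):
  M: 0.4348304×0.8280 = 0.360040
  M+2: 0.4348304×0.1720 + 0.41738208×0.8280 = 0.420383
  M+4: 0.41738208×0.1720 + 0.13354464×0.8280 = 0.182365
  M+6: 0.13354464×0.1720 + 0.01424288×0.8280 = 0.034763
  M+8: 0.01424288×0.1720 = 0.002450
Scale to base peak (0.420383) = 100: 85.6 : 100.0 : 43.4 : 8.3 : 0.6

85.6 : 100.0 : 43.4 : 8.3 : 0.6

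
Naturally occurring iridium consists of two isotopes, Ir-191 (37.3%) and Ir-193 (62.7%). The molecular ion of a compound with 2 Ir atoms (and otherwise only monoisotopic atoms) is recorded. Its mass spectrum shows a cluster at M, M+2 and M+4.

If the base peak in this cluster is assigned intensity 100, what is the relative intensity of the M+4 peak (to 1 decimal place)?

84.0

Binomial terms of (0.373 + 0.627)^2: M 0.1391, M+2 0.4677, M+4 0.3931 → M+2 is the base peak.
P(M+2) = C(2,1) × 0.373^1 × 0.627^1 = 2 × 0.3730 × 0.6270 = 0.467742 (base)
P(M+4) = C(2,2) × 0.373^0 × 0.627^2 = 1 × 1.0000 × 0.393129 = 0.393129
Relative intensity = 0.393129 / 0.467742 × 100 = 84.0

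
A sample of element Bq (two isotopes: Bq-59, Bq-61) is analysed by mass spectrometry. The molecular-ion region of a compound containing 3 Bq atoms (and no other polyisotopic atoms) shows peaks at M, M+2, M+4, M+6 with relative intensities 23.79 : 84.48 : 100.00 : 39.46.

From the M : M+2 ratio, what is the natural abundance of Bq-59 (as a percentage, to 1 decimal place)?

Write p for the Bq-59 fraction. I(M+2)/I(M) = [C(3,1)·p^2·(1−p)] / p^3 = 3·(1−p)/p = 84.48/23.79 = 3.5511
(1−p)/p = 3.5511/3 = 1.1837  ⇒  p = 1/(1 + 1.1837) = 0.4579
Bq-59: 45.8%, Bq-61: 54.2%.

45.8%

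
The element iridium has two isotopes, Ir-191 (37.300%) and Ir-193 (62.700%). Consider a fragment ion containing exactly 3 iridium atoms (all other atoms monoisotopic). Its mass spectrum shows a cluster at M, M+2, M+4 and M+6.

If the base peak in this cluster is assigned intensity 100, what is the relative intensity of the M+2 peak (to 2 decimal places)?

59.49

Binomial terms of (0.37300 + 0.62700)^3: M 0.0519, M+2 0.2617, M+4 0.4399, M+6 0.2465 → M+4 is the base peak.
P(M+4) = C(3,2) × 0.37300^1 × 0.62700^2 = 3 × 0.3730 × 0.393129 = 0.439911 (base)
P(M+2) = C(3,1) × 0.37300^2 × 0.62700^1 = 3 × 0.139129 × 0.6270 = 0.261702
Relative intensity = 0.261702 / 0.439911 × 100 = 59.49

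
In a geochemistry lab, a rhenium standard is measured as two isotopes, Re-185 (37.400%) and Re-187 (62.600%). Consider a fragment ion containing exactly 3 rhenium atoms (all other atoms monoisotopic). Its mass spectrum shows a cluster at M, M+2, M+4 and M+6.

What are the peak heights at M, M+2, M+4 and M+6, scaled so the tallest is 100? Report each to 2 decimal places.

11.90 : 59.74 : 100.00 : 55.79

Each Re atom is independently Re-185 (p = 0.37400) or Re-187 (q = 0.62600); the cluster is the binomial expansion (p + q)^3.
P(M) = 0.37400^3 = 0.052314
P(M+2) = 3 × 0.37400^2 × 0.62600^1 = 0.262687
P(M+4) = 3 × 0.37400^1 × 0.62600^2 = 0.439685
P(M+6) = 0.62600^3 = 0.245314
The M+4 peak is largest (0.439685); scaling to 100 gives 11.90 : 59.74 : 100.00 : 55.79.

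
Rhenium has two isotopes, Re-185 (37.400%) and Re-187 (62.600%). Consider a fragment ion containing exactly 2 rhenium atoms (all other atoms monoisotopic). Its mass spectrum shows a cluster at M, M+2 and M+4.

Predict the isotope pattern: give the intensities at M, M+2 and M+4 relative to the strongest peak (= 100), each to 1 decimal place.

29.9 : 100.0 : 83.7

The 2 Re atoms are independent, so intensities follow the terms of (0.37400 + 0.62600)^2.
P(M) = 0.37400^2 = 0.139876
P(M+2) = 2 × 0.37400^1 × 0.62600^1 = 0.468248
P(M+4) = 0.62600^2 = 0.391876
The M+2 peak is largest (0.468248); scaling to 100 gives 29.9 : 100.0 : 83.7.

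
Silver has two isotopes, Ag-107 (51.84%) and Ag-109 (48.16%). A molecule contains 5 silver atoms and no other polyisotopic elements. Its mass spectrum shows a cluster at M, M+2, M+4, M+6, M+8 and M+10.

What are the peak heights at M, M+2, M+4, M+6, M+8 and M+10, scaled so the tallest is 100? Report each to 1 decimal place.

11.6 : 53.8 : 100.0 : 92.9 : 43.2 : 8.0

Each Ag atom is independently Ag-107 (p = 0.5184) or Ag-109 (q = 0.4816); the cluster is the binomial expansion (p + q)^5.
P(M) = 0.5184^5 = 0.037439
P(M+2) = 5 × 0.5184^4 × 0.4816^1 = 0.173907
P(M+4) = 10 × 0.5184^3 × 0.4816^2 = 0.323123
P(M+6) = 10 × 0.5184^2 × 0.4816^3 = 0.300185
P(M+8) = 5 × 0.5184^1 × 0.4816^4 = 0.139438
P(M+10) = 0.4816^5 = 0.025908
The M+4 peak is largest (0.323123); scaling to 100 gives 11.6 : 53.8 : 100.0 : 92.9 : 43.2 : 8.0.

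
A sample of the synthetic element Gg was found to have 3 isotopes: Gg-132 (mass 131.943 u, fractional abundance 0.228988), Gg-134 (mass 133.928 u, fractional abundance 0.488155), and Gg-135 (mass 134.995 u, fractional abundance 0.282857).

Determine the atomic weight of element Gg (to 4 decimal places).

133.7753 u

Weight each isotope mass by its fractional abundance: 0.228988 × 131.943 + 0.488155 × 133.928 + 0.282857 × 134.995
= 30.21336 + 65.37762 + 38.18428 = 133.77526 u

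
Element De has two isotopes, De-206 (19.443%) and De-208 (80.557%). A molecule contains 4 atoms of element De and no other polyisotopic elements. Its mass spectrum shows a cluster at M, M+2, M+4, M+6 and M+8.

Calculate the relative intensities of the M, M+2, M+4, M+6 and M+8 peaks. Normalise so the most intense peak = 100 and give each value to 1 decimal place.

0.3 : 5.6 : 35.0 : 96.5 : 100.0

Each De atom is independently De-206 (p = 0.19443) or De-208 (q = 0.80557); the cluster is the binomial expansion (p + q)^4.
P(M) = 0.19443^4 = 0.001429
P(M+2) = 4 × 0.19443^3 × 0.80557^1 = 0.023684
P(M+4) = 6 × 0.19443^2 × 0.80557^2 = 0.147192
P(M+6) = 4 × 0.19443^1 × 0.80557^3 = 0.406568
P(M+8) = 0.80557^4 = 0.421127
The M+8 peak is largest (0.421127); scaling to 100 gives 0.3 : 5.6 : 35.0 : 96.5 : 100.0.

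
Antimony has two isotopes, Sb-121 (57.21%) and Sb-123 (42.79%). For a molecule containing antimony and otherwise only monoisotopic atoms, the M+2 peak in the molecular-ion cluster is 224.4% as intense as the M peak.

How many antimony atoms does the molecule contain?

3

The M+2/M ratio from n Sb atoms is n · q/p = n · 0.4279/0.5721.
n = 2.244 × 0.5721/0.4279 = 3.00 ≈ 3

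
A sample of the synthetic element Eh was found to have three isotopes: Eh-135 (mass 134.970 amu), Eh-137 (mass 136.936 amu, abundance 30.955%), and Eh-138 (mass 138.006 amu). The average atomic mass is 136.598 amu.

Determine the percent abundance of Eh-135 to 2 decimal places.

35.47%

The remaining 69.045% is split between Eh-135 (fraction x) and Eh-138 (fraction 0.69045 − x).
Substituting: 134.970x + 138.006(0.69045 − x) = 94.2094612
(134.970 − 138.006)x = -1.0767815  ⇒  x = 0.35467, y = 0.33578
Eh-135: 35.47%, Eh-138: 33.58%.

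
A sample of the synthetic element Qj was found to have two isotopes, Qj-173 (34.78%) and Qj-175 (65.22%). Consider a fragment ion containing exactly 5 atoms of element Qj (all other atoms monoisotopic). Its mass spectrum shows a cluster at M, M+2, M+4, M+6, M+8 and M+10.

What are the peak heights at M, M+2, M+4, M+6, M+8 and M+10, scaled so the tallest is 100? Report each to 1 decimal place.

1.5 : 14.2 : 53.3 : 100.0 : 93.8 : 35.2

Expanding (0.3478 + 0.6522)^5:
P(M) = 0.3478^5 = 0.005089
P(M+2) = 5 × 0.3478^4 × 0.6522^1 = 0.047717
P(M+4) = 10 × 0.3478^3 × 0.6522^2 = 0.178958
P(M+6) = 10 × 0.3478^2 × 0.6522^3 = 0.335584
P(M+8) = 5 × 0.3478^1 × 0.6522^4 = 0.314646
P(M+10) = 0.6522^5 = 0.118006
The M+6 peak is largest (0.335584); scaling to 100 gives 1.5 : 14.2 : 53.3 : 100.0 : 93.8 : 35.2.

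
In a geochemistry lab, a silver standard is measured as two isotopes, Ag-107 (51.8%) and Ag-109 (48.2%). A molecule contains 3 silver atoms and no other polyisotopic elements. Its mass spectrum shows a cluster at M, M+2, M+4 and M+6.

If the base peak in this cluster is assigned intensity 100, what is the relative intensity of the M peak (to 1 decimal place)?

(0.518 + 0.482)^3 gives M 0.1390, M+2 0.3880, M+4 0.3610, M+6 0.1120; the largest is M+2.
P(M+2) = C(3,1) × 0.518^2 × 0.482^1 = 3 × 0.268324 × 0.4820 = 0.387997 (base)
P(M) = C(3,0) × 0.518^3 × 0.482^0 = 1 × 0.13899183 × 1.0000 = 0.138992
Relative intensity = 0.138992 / 0.387997 × 100 = 35.8

35.8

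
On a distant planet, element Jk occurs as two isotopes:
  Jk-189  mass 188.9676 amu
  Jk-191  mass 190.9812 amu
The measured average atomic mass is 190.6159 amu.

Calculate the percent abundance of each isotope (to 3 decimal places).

Writing the weighted mean with unknown fraction x of Jk-189:
188.9676·x + 190.9812·(1 − x) = 190.6159
(188.9676 − 190.9812)·x = 190.6159 − 190.9812
x = -0.3653 / -2.0136 = 0.18142 → 18.142% Jk-189, 81.858% Jk-191.

Jk-189: 18.142%, Jk-191: 81.858%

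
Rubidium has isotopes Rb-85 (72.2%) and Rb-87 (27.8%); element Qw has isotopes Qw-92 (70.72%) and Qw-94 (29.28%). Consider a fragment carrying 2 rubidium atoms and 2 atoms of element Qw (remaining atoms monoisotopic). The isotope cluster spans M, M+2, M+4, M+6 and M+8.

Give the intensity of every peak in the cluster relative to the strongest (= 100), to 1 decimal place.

62.6 : 100.0 : 59.9 : 15.9 : 1.6

Rubidium pattern (n=2): 0.521284 : 0.401432 : 0.077284
Element Qw pattern (n=2): 0.50013184 : 0.41413632 : 0.08573184
Convolve the two distributions (both contribute in 2-u steps):
  M: 0.521284×0.50013184 = 0.260711
  M+2: 0.521284×0.41413632 + 0.401432×0.50013184 = 0.416652
  M+4: 0.521284×0.08573184 + 0.401432×0.41413632 + 0.077284×0.50013184 = 0.249590
  M+6: 0.401432×0.08573184 + 0.077284×0.41413632 = 0.066422
  M+8: 0.077284×0.08573184 = 0.006626
Scale to base peak (0.416652) = 100: 62.6 : 100.0 : 59.9 : 15.9 : 1.6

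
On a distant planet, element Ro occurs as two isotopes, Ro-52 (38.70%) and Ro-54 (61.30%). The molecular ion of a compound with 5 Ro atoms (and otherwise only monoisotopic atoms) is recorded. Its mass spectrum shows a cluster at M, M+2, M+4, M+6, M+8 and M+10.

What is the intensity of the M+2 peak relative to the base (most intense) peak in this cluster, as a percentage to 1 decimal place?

(0.3870 + 0.6130)^5 gives M 0.0087, M+2 0.0688, M+4 0.2178, M+6 0.3450, M+8 0.2732, M+10 0.0866; the largest is M+6.
P(M+6) = C(5,3) × 0.3870^2 × 0.6130^3 = 10 × 0.149769 × 0.2303464 = 0.344987 (base)
P(M+2) = C(5,1) × 0.3870^4 × 0.6130^1 = 5 × 0.02243075 × 0.6130 = 0.068750
Relative intensity = 0.068750 / 0.344987 × 100 = 19.9

19.9%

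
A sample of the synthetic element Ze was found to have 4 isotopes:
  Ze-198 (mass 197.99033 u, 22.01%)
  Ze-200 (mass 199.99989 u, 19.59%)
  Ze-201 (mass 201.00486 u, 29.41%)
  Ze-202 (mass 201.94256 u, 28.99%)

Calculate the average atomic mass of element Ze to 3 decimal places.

200.416 u

The abundance-weighted mean is 0.2201 × 197.99033 + 0.1959 × 199.99989 + 0.2941 × 201.00486 + 0.2899 × 201.94256
= 43.577672 + 39.179978 + 59.115529 + 58.543148 = 200.416327 u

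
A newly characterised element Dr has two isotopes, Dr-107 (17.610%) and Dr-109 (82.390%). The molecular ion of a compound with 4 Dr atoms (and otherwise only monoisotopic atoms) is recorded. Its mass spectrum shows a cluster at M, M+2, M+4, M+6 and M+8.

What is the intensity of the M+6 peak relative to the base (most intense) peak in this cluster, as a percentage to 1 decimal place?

85.5%

Binomial terms of (0.17610 + 0.82390)^4: M 0.0010, M+2 0.0180, M+4 0.1263, M+6 0.3940, M+8 0.4608 → M+8 is the base peak.
P(M+8) = C(4,4) × 0.17610^0 × 0.82390^4 = 1 × 1.0000 × 0.46078466 = 0.460785 (base)
P(M+6) = C(4,3) × 0.17610^1 × 0.82390^3 = 4 × 0.1761 × 0.55927256 = 0.393952
Relative intensity = 0.393952 / 0.460785 × 100 = 85.5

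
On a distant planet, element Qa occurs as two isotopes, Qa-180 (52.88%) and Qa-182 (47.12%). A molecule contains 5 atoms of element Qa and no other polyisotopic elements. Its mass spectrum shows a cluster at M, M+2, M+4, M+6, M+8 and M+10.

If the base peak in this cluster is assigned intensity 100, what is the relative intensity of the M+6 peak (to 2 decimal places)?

89.11

Binomial terms of (0.5288 + 0.4712)^5: M 0.0413, M+2 0.1842, M+4 0.3283, M+6 0.2925, M+8 0.1303, M+10 0.0232 → M+4 is the base peak.
P(M+4) = C(5,2) × 0.5288^3 × 0.4712^2 = 10 × 0.14786805 × 0.22202944 = 0.328311 (base)
P(M+6) = C(5,3) × 0.5288^2 × 0.4712^3 = 10 × 0.27962944 × 0.10462027 = 0.292549
Relative intensity = 0.292549 / 0.328311 × 100 = 89.11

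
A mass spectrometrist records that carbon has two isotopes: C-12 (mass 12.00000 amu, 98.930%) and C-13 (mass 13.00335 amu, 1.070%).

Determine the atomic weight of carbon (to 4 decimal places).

12.0107 amu

Average mass = Σ (abundance × isotope mass) = 0.98930 × 12.00000 + 0.01070 × 13.00335
= 11.871600 + 0.139136 = 12.010736 amu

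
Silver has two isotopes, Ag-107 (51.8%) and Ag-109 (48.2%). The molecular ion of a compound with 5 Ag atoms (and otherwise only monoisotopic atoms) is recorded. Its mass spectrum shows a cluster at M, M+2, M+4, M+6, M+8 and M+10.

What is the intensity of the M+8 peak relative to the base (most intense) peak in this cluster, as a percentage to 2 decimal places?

43.29%

Binomial terms of (0.518 + 0.482)^5: M 0.0373, M+2 0.1735, M+4 0.3229, M+6 0.3005, M+8 0.1398, M+10 0.0260 → M+4 is the base peak.
P(M+4) = C(5,2) × 0.518^3 × 0.482^2 = 10 × 0.13899183 × 0.232324 = 0.322911 (base)
P(M+8) = C(5,4) × 0.518^1 × 0.482^4 = 5 × 0.5180 × 0.05397444 = 0.139794
Relative intensity = 0.139794 / 0.322911 × 100 = 43.29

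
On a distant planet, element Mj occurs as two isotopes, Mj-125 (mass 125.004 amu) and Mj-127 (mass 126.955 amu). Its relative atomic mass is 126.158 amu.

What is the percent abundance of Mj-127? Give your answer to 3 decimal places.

59.149%

Writing the weighted mean with unknown fraction x of Mj-125:
125.004·x + 126.955·(1 − x) = 126.158
(125.004 − 126.955)·x = 126.158 − 126.955
x = -0.797 / -1.951 = 0.40851 → 40.851% Mj-125, 59.149% Mj-127.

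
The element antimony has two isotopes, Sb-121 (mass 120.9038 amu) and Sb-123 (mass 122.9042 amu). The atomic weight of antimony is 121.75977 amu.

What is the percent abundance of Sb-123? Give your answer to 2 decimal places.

Writing the weighted mean with unknown fraction x of Sb-121:
120.9038·x + 122.9042·(1 − x) = 121.75977
(120.9038 − 122.9042)·x = 121.75977 − 122.9042
x = -1.14443 / -2.0004 = 0.57210 → 57.21% Sb-121, 42.79% Sb-123.

42.79%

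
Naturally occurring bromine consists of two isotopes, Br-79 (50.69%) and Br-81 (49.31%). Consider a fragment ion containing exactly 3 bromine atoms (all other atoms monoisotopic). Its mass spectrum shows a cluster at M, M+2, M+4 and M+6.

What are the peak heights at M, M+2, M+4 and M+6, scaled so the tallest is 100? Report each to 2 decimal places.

34.27 : 100.00 : 97.28 : 31.54

The 3 Br atoms are independent, so intensities follow the terms of (0.5069 + 0.4931)^3.
P(M) = 0.5069^3 = 0.130247
P(M+2) = 3 × 0.5069^2 × 0.4931^1 = 0.380103
P(M+4) = 3 × 0.5069^1 × 0.4931^2 = 0.369755
P(M+6) = 0.4931^3 = 0.119896
The M+2 peak is largest (0.380103); scaling to 100 gives 34.27 : 100.00 : 97.28 : 31.54.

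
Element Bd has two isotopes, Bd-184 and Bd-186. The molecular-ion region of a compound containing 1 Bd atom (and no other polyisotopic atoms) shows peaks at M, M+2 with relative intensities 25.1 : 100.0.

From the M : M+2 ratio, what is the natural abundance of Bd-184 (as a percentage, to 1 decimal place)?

20.1%

Let p = fractional abundance of Bd-184. I(M+2)/I(M) = [C(1,1)·p^0·(1−p)] / p^1 = 1·(1−p)/p = 100.0/25.1 = 3.9841
(1−p)/p = 3.9841/1 = 3.9841  ⇒  p = 1/(1 + 3.9841) = 0.2006
Bd-184: 20.1%, Bd-186: 79.9%.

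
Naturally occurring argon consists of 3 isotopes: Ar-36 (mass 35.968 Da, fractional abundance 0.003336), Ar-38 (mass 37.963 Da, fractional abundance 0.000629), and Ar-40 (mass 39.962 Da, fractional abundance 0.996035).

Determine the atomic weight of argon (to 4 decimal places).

Weight each isotope mass by its fractional abundance: 0.003336 × 35.968 + 0.000629 × 37.963 + 0.996035 × 39.962
= 0.11999 + 0.02388 + 39.80355 = 39.94742 Da

39.9474 Da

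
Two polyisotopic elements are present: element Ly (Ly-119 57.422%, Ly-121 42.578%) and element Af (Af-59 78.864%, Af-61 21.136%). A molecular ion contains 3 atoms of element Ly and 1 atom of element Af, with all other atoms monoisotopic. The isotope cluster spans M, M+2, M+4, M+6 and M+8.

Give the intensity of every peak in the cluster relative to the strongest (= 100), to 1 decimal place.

40.1 : 100.0 : 90.1 : 34.1 : 4.4

Element Ly pattern (n=3): 0.18933676 : 0.42117554 : 0.31229863 : 0.07718906
Element Af pattern (n=1): 0.78864 : 0.21136
Convolve the two distributions (both contribute in 2-u steps):
  M: 0.18933676×0.78864 = 0.149319
  M+2: 0.18933676×0.21136 + 0.42117554×0.78864 = 0.372174
  M+4: 0.42117554×0.21136 + 0.31229863×0.78864 = 0.335311
  M+6: 0.31229863×0.21136 + 0.07718906×0.78864 = 0.126882
  M+8: 0.07718906×0.21136 = 0.016315
Scale to base peak (0.372174) = 100: 40.1 : 100.0 : 90.1 : 34.1 : 4.4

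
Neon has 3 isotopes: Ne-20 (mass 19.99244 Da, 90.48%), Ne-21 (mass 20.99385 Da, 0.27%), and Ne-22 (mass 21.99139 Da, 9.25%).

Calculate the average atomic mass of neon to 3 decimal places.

The abundance-weighted mean is 0.9048 × 19.99244 + 0.0027 × 20.99385 + 0.0925 × 21.99139
= 18.089160 + 0.056683 + 2.034204 = 20.180047 Da

20.180 Da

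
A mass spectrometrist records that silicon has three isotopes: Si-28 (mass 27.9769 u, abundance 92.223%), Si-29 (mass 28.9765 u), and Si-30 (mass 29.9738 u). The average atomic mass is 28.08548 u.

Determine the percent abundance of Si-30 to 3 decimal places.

3.092%

The remaining 7.777% is split between Si-29 (fraction x) and Si-30 (fraction 0.07777 − x).
Substituting: 28.9765x + 29.9738(0.07777 − x) = 2.284343513
(28.9765 − 29.9738)x = -0.046718913  ⇒  x = 0.04685, y = 0.03092
Si-29: 4.685%, Si-30: 3.092%.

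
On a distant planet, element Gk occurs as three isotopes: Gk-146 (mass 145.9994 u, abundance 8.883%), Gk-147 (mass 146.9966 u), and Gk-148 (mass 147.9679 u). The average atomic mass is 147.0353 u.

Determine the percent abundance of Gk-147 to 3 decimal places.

78.013%

Let x and y be the fractions of Gk-147 and Gk-148. Then x + y = 1 − 0.08883 = 0.91117 and 146.9966x + 147.9679y = 147.0353 − 0.08883×145.9994 = 134.066173298.
Substituting: 146.9966x + 147.9679(0.91117 − x) = 134.066173298
(146.9966 − 147.9679)x = -0.757738145  ⇒  x = 0.78013, y = 0.13104
Gk-147: 78.013%, Gk-148: 13.104%.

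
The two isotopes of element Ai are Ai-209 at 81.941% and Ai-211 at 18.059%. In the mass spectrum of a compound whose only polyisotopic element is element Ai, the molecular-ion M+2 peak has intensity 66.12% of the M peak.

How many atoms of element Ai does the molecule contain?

With n Ai atoms, P(M+2)/P(M) = C(n,1)·p^(n−1)q / p^n = n·q/p = n · 0.18059/0.81941.
n = 0.6612 × 0.81941/0.18059 = 3.00 ≈ 3

3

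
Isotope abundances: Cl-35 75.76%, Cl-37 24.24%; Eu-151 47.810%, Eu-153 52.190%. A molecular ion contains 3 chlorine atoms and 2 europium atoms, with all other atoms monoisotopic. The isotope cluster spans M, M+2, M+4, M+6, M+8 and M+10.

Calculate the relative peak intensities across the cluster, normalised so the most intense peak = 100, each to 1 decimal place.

27.8 : 87.4 : 100.0 : 51.4 : 12.2 : 1.1

Chlorine pattern (n=3): 0.4348304 : 0.41738208 : 0.13354464 : 0.01424288
Europium pattern (n=2): 0.22857961 : 0.49904078 : 0.27237961
Convolve the two distributions (both contribute in 2-u steps):
  M: 0.4348304×0.22857961 = 0.099393
  M+2: 0.4348304×0.49904078 + 0.41738208×0.22857961 = 0.312403
  M+4: 0.4348304×0.27237961 + 0.41738208×0.49904078 + 0.13354464×0.22857961 = 0.357255
  M+6: 0.41738208×0.27237961 + 0.13354464×0.49904078 + 0.01424288×0.22857961 = 0.183586
  M+8: 0.13354464×0.27237961 + 0.01424288×0.49904078 = 0.043483
  M+10: 0.01424288×0.27237961 = 0.003879
Scale to base peak (0.357255) = 100: 27.8 : 87.4 : 100.0 : 51.4 : 12.2 : 1.1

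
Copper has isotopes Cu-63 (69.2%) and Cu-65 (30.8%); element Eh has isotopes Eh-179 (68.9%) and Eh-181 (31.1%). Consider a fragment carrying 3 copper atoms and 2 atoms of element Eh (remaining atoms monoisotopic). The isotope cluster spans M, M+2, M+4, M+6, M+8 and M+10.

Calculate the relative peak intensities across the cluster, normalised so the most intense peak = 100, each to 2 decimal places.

Copper pattern (n=3): 0.33137389 : 0.44247034 : 0.19693766 : 0.02921811
Element Eh pattern (n=2): 0.474721 : 0.428558 : 0.096721
Convolve the two distributions (both contribute in 2-u steps):
  M: 0.33137389×0.474721 = 0.157310
  M+2: 0.33137389×0.428558 + 0.44247034×0.474721 = 0.352063
  M+4: 0.33137389×0.096721 + 0.44247034×0.428558 + 0.19693766×0.474721 = 0.315165
  M+6: 0.44247034×0.096721 + 0.19693766×0.428558 + 0.02921811×0.474721 = 0.141066
  M+8: 0.19693766×0.096721 + 0.02921811×0.428558 = 0.031570
  M+10: 0.02921811×0.096721 = 0.002826
Scale to base peak (0.352063) = 100: 44.68 : 100.00 : 89.52 : 40.07 : 8.97 : 0.80

44.68 : 100.00 : 89.52 : 40.07 : 8.97 : 0.80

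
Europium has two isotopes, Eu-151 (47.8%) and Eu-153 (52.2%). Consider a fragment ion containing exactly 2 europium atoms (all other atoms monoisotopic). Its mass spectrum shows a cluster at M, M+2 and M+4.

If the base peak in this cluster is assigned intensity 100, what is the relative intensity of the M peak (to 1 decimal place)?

Term probabilities: M 0.2285, M+2 0.4990, M+4 0.2725. Base peak = M+2.
P(M+2) = C(2,1) × 0.478^1 × 0.522^1 = 2 × 0.4780 × 0.5220 = 0.499032 (base)
P(M) = C(2,0) × 0.478^2 × 0.522^0 = 1 × 0.228484 × 1.0000 = 0.228484
Relative intensity = 0.228484 / 0.499032 × 100 = 45.8

45.8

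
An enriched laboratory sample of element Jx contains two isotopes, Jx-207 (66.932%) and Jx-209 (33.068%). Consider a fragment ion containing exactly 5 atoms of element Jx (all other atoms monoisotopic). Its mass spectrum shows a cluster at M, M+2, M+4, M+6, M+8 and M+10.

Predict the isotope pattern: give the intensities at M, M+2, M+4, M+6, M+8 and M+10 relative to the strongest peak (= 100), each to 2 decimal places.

40.48 : 100.00 : 98.81 : 48.82 : 12.06 : 1.19

Each Jx atom is independently Jx-207 (p = 0.66932) or Jx-209 (q = 0.33068); the cluster is the binomial expansion (p + q)^5.
P(M) = 0.66932^5 = 0.134329
P(M+2) = 5 × 0.66932^4 × 0.33068^1 = 0.331828
P(M+4) = 10 × 0.66932^3 × 0.33068^2 = 0.327882
P(M+6) = 10 × 0.66932^2 × 0.33068^3 = 0.161991
P(M+8) = 5 × 0.66932^1 × 0.33068^4 = 0.040016
P(M+10) = 0.33068^5 = 0.003954
The M+2 peak is largest (0.331828); scaling to 100 gives 40.48 : 100.00 : 98.81 : 48.82 : 12.06 : 1.19.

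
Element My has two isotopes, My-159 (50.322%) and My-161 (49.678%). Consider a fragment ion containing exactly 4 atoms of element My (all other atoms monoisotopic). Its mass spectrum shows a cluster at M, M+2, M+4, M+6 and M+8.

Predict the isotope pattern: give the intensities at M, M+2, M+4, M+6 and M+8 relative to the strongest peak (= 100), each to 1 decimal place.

The 4 My atoms are independent, so intensities follow the terms of (0.50322 + 0.49678)^4.
P(M) = 0.50322^4 = 0.064126
P(M+2) = 4 × 0.50322^3 × 0.49678^1 = 0.253220
P(M+4) = 6 × 0.50322^2 × 0.49678^2 = 0.374969
P(M+6) = 4 × 0.50322^1 × 0.49678^3 = 0.246780
P(M+8) = 0.49678^4 = 0.060905
The M+4 peak is largest (0.374969); scaling to 100 gives 17.1 : 67.5 : 100.0 : 65.8 : 16.2.

17.1 : 67.5 : 100.0 : 65.8 : 16.2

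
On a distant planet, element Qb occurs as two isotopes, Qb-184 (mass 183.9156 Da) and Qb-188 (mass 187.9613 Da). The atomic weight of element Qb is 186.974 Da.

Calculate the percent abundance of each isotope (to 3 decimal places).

Qb-184: 24.404%, Qb-188: 75.596%

Let x be the fractional abundance of Qb-184; then Qb-188 has abundance 1 − x.
183.9156·x + 187.9613·(1 − x) = 186.974
(183.9156 − 187.9613)·x = 186.974 − 187.9613
x = -0.9873 / -4.0457 = 0.24404 → 24.404% Qb-184, 75.596% Qb-188.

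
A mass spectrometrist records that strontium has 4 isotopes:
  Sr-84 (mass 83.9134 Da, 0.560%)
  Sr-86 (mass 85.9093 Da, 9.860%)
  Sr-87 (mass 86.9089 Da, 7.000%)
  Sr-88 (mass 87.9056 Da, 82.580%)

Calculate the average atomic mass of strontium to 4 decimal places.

The abundance-weighted mean is 0.00560 × 83.9134 + 0.09860 × 85.9093 + 0.07000 × 86.9089 + 0.82580 × 87.9056
= 0.46992 + 8.47066 + 6.08362 + 72.59244 = 87.61664 Da

87.6166 Da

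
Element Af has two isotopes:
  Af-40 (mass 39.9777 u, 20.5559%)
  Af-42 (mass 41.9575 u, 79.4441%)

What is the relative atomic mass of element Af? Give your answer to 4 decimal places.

Weight each isotope mass by its fractional abundance: 0.205559 × 39.9777 + 0.794441 × 41.9575
= 8.21778 + 33.33276 = 41.55054 u

41.5505 u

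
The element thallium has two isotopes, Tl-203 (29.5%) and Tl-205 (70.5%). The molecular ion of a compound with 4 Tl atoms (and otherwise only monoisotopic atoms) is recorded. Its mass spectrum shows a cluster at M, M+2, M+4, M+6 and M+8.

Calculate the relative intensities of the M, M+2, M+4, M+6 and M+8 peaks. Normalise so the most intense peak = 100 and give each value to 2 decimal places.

Expanding (0.295 + 0.705)^4:
P(M) = 0.295^4 = 0.007573
P(M+2) = 4 × 0.295^3 × 0.705^1 = 0.072396
P(M+4) = 6 × 0.295^2 × 0.705^2 = 0.259522
P(M+6) = 4 × 0.295^1 × 0.705^3 = 0.413475
P(M+8) = 0.705^4 = 0.247034
The M+6 peak is largest (0.413475); scaling to 100 gives 1.83 : 17.51 : 62.77 : 100.00 : 59.75.

1.83 : 17.51 : 62.77 : 100.00 : 59.75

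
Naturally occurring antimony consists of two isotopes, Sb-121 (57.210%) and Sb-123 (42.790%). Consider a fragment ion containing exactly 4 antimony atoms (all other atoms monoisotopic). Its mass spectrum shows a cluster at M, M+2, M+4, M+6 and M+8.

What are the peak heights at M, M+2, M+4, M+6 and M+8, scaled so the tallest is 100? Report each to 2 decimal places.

29.79 : 89.13 : 100.00 : 49.86 : 9.32

The 4 Sb atoms are independent, so intensities follow the terms of (0.57210 + 0.42790)^4.
P(M) = 0.57210^4 = 0.107124
P(M+2) = 4 × 0.57210^3 × 0.42790^1 = 0.320493
P(M+4) = 6 × 0.57210^2 × 0.42790^2 = 0.359567
P(M+6) = 4 × 0.57210^1 × 0.42790^3 = 0.179291
P(M+8) = 0.42790^4 = 0.033525
The M+4 peak is largest (0.359567); scaling to 100 gives 29.79 : 89.13 : 100.00 : 49.86 : 9.32.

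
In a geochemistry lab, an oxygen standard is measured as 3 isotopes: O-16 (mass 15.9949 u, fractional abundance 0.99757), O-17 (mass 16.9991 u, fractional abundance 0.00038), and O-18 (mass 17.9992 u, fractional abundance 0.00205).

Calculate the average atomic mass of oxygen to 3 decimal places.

15.999 u

Average mass = Σ (abundance × isotope mass) = 0.99757 × 15.9949 + 0.00038 × 16.9991 + 0.00205 × 17.9992
= 15.95603 + 0.00646 + 0.03690 = 15.99939 u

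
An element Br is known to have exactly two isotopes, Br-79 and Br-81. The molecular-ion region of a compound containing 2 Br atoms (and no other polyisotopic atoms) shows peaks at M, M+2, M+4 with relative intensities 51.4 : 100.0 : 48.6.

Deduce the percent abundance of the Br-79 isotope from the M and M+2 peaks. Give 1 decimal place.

50.7%

If p is the fraction of Br that is Br-79, then I(M+2)/I(M) = [C(2,1)·p^1·(1−p)] / p^2 = 2·(1−p)/p = 100.0/51.4 = 1.9455
(1−p)/p = 1.9455/2 = 0.9728  ⇒  p = 1/(1 + 0.9728) = 0.5069
Br-79: 50.7%, Br-81: 49.3%.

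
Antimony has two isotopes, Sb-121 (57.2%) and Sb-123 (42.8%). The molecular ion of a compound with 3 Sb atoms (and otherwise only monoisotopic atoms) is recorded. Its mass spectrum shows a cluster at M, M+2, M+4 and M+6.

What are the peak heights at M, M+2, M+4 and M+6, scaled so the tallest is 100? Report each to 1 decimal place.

44.5 : 100.0 : 74.8 : 18.7

Expanding (0.572 + 0.428)^3:
P(M) = 0.572^3 = 0.187149
P(M+2) = 3 × 0.572^2 × 0.428^1 = 0.420104
P(M+4) = 3 × 0.572^1 × 0.428^2 = 0.314344
P(M+6) = 0.428^3 = 0.078403
The M+2 peak is largest (0.420104); scaling to 100 gives 44.5 : 100.0 : 74.8 : 18.7.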